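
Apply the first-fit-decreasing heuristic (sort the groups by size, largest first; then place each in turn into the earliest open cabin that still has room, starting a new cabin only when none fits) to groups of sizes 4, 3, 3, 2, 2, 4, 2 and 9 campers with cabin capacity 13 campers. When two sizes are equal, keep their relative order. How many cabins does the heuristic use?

3

Sorted descending: 9, 4, 4, 3, 3, 2, 2, 2.
  9 → cabin 1 (new)  [load 9/13]
  4 → cabin 1  [load 13/13]
  4 → cabin 2 (new)  [load 4/13]
  3 → cabin 2  [load 7/13]
  3 → cabin 2  [load 10/13]
  2 → cabin 2  [load 12/13]
  2 → cabin 3 (new)  [load 2/13]
  2 → cabin 3  [load 4/13]
3 cabins opened.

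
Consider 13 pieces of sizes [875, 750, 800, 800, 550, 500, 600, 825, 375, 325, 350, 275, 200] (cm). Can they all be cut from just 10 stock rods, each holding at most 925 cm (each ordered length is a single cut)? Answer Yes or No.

A valid assignment using 9 stock rods:
  stock rod 1: 875 = 875
  stock rod 2: 825 = 825
  stock rod 3: 800 = 800
  stock rod 4: 800 = 800
  stock rod 5: 750 = 750
  stock rod 6: 600 + 325 = 925
  stock rod 7: 550 + 375 = 925
  stock rod 8: 500 + 350 = 850
  stock rod 9: 275 + 200 = 475
That uses only 9 ≤ 10, so 10 stock rods are enough.

Yes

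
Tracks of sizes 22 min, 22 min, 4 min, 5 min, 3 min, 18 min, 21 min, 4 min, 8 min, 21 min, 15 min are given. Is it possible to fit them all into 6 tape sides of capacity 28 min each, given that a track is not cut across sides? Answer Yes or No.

A valid assignment using 6 tape sides:
  side 1: 22 + 5 = 27
  side 2: 22 + 4 = 26
  side 3: 21 + 4 + 3 = 28
  side 4: 21 = 21
  side 5: 18 + 8 = 26
  side 6: 15 = 15
Every load is within 28 min, so 6 tape sides suffice.

Yes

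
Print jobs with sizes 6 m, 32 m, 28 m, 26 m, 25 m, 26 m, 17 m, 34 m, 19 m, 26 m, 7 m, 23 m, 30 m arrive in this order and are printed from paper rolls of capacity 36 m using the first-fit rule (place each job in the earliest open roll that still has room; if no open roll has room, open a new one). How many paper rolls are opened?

10

  6 → roll 1 (new)  [load 6/36]
  32 → roll 2 (new)  [load 32/36]
  28 → roll 1  [load 34/36]
  26 → roll 3 (new)  [load 26/36]
  25 → roll 4 (new)  [load 25/36]
  26 → roll 5 (new)  [load 26/36]
  17 → roll 6 (new)  [load 17/36]
  34 → roll 7 (new)  [load 34/36]
  19 → roll 6  [load 36/36]
  26 → roll 8 (new)  [load 26/36]
  7 → roll 3  [load 33/36]
  23 → roll 9 (new)  [load 23/36]
  30 → roll 10 (new)  [load 30/36]
10 paper rolls opened.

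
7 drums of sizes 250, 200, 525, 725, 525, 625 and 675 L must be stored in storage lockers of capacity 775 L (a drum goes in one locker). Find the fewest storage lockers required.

Total = 725 + 675 + 625 + 525 + 525 + 250 + 200 = 3525 L.
Lower bound: ⌈3525/775⌉ = 5 storage lockers.
A packing using 5 storage lockers:
  locker 1: 725 = 725
  locker 2: 675 = 675
  locker 3: 625 = 625
  locker 4: 525 + 250 = 775
  locker 5: 525 + 200 = 725
This matches the lower bound, so 5 is optimal.

5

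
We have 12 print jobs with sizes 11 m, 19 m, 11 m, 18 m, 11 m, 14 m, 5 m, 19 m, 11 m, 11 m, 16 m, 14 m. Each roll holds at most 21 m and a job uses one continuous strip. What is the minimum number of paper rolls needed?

Total = 19 + 19 + 18 + 16 + 14 + 14 + 11 + 11 + 11 + 11 + 11 + 5 = 160 m.
Lower bound: ⌈160/21⌉ = 8 paper rolls.
Also, 11 print jobs each exceed 21/2 m, and no two of those can share a roll, so at least 11 paper rolls are needed.
A packing using 11 paper rolls:
  roll 1: 19 = 19
  roll 2: 19 = 19
  roll 3: 18 = 18
  roll 4: 16 + 5 = 21
  roll 5: 14 = 14
  roll 6: 14 = 14
  roll 7: 11 = 11
  roll 8: 11 = 11
  roll 9: 11 = 11
  roll 10: 11 = 11
  roll 11: 11 = 11
This matches the lower bound, so 11 is optimal.

11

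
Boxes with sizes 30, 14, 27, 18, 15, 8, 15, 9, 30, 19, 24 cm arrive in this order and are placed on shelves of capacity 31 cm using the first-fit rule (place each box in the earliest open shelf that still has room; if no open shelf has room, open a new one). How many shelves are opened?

8

  30 → shelf 1 (new)  [load 30/31]
  14 → shelf 2 (new)  [load 14/31]
  27 → shelf 3 (new)  [load 27/31]
  18 → shelf 4 (new)  [load 18/31]
  15 → shelf 2  [load 29/31]
  8 → shelf 4  [load 26/31]
  15 → shelf 5 (new)  [load 15/31]
  9 → shelf 5  [load 24/31]
  30 → shelf 6 (new)  [load 30/31]
  19 → shelf 7 (new)  [load 19/31]
  24 → shelf 8 (new)  [load 24/31]
8 shelves opened.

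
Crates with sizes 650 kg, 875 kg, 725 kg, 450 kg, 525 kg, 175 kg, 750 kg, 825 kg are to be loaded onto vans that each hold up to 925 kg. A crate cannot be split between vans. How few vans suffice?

7

Total = 875 + 825 + 750 + 725 + 650 + 525 + 450 + 175 = 4975 kg.
Lower bound: ⌈4975/925⌉ = 6 vans.
A packing using 7 vans:
  van 1: 875 = 875
  van 2: 825 = 825
  van 3: 750 + 175 = 925
  van 4: 725 = 725
  van 5: 650 = 650
  van 6: 525 = 525
  van 7: 450 = 450
No arrangement into 6 vans stays within capacity, so 7 is optimal.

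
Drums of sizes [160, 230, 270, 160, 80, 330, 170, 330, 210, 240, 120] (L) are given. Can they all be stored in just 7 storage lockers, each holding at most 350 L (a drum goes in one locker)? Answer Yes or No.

No

Total = 2300 L; ⌈2300/350⌉ = 7.
The bound of 7 does not rule out 7, but exhaustive search shows no assignment into 7 storage lockers of capacity 350 L exists — the minimum is 8.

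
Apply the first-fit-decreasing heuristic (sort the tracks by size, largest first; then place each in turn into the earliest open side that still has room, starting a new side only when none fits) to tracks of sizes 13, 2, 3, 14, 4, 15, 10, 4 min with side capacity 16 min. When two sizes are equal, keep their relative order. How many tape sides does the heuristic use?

Sorted descending: 15, 14, 13, 10, 4, 4, 3, 2.
  15 → side 1 (new)  [load 15/16]
  14 → side 2 (new)  [load 14/16]
  13 → side 3 (new)  [load 13/16]
  10 → side 4 (new)  [load 10/16]
  4 → side 4  [load 14/16]
  4 → side 5 (new)  [load 4/16]
  3 → side 3  [load 16/16]
  2 → side 2  [load 16/16]
5 tape sides opened.

5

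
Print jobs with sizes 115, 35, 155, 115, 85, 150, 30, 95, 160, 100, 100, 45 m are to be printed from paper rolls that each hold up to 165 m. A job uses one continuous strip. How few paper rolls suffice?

9

Total = 160 + 155 + 150 + 115 + 115 + 100 + 100 + 95 + 85 + 45 + 35 + 30 = 1185 m.
Lower bound: ⌈1185/165⌉ = 8 paper rolls.
Also, 9 print jobs each exceed 165/2 m, and no two of those can share a roll, so at least 9 paper rolls are needed.
A packing using 9 paper rolls:
  roll 1: 160 = 160
  roll 2: 155 = 155
  roll 3: 150 = 150
  roll 4: 115 + 45 = 160
  roll 5: 115 + 35 = 150
  roll 6: 100 + 30 = 130
  roll 7: 100 = 100
  roll 8: 95 = 95
  roll 9: 85 = 85
This matches the lower bound, so 9 is optimal.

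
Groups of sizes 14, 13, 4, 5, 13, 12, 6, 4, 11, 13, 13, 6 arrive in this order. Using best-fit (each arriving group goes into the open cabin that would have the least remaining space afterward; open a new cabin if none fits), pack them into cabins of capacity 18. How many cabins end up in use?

  14 → cabin 1 (new)  [load 14/18]
  13 → cabin 2 (new)  [load 13/18]
  4 → cabin 1  [load 18/18]
  5 → cabin 2  [load 18/18]
  13 → cabin 3 (new)  [load 13/18]
  12 → cabin 4 (new)  [load 12/18]
  6 → cabin 4  [load 18/18]
  4 → cabin 3  [load 17/18]
  11 → cabin 5 (new)  [load 11/18]
  13 → cabin 6 (new)  [load 13/18]
  13 → cabin 7 (new)  [load 13/18]
  6 → cabin 5  [load 17/18]
7 cabins opened.

7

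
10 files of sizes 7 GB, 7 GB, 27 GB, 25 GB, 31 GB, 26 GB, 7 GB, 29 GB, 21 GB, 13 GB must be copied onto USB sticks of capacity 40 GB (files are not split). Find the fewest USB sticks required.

6

Total = 31 + 29 + 27 + 26 + 25 + 21 + 13 + 7 + 7 + 7 = 193 GB.
Lower bound: ⌈193/40⌉ = 5 USB sticks.
Also, 6 files each exceed 20 GB, and no two of those can share a USB stick, so at least 6 USB sticks are needed.
A packing using 6 USB sticks:
  USB stick 1: 31 + 7 = 38
  USB stick 2: 29 + 7 = 36
  USB stick 3: 27 + 13 = 40
  USB stick 4: 26 + 7 = 33
  USB stick 5: 25 = 25
  USB stick 6: 21 = 21
This matches the lower bound, so 6 is optimal.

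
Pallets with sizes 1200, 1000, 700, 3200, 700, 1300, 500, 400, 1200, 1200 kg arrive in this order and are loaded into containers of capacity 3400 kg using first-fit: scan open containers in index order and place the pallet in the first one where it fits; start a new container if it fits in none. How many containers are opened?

4

  1200 → container 1 (new)  [load 1200/3400]
  1000 → container 1  [load 2200/3400]
  700 → container 1  [load 2900/3400]
  3200 → container 2 (new)  [load 3200/3400]
  700 → container 3 (new)  [load 700/3400]
  1300 → container 3  [load 2000/3400]
  500 → container 1  [load 3400/3400]
  400 → container 3  [load 2400/3400]
  1200 → container 4 (new)  [load 1200/3400]
  1200 → container 4  [load 2400/3400]
4 containers opened.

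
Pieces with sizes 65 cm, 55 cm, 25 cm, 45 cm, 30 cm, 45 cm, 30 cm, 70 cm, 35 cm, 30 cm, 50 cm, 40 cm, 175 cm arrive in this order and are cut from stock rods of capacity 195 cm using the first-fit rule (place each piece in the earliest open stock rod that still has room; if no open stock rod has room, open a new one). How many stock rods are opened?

4

  65 → stock rod 1 (new)  [load 65/195]
  55 → stock rod 1  [load 120/195]
  25 → stock rod 1  [load 145/195]
  45 → stock rod 1  [load 190/195]
  30 → stock rod 2 (new)  [load 30/195]
  45 → stock rod 2  [load 75/195]
  30 → stock rod 2  [load 105/195]
  70 → stock rod 2  [load 175/195]
  35 → stock rod 3 (new)  [load 35/195]
  30 → stock rod 3  [load 65/195]
  50 → stock rod 3  [load 115/195]
  40 → stock rod 3  [load 155/195]
  175 → stock rod 4 (new)  [load 175/195]
4 stock rods opened.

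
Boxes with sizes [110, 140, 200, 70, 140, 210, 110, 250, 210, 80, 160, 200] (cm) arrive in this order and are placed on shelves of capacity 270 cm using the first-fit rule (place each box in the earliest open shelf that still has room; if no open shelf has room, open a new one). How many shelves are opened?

  110 → shelf 1 (new)  [load 110/270]
  140 → shelf 1  [load 250/270]
  200 → shelf 2 (new)  [load 200/270]
  70 → shelf 2  [load 270/270]
  140 → shelf 3 (new)  [load 140/270]
  210 → shelf 4 (new)  [load 210/270]
  110 → shelf 3  [load 250/270]
  250 → shelf 5 (new)  [load 250/270]
  210 → shelf 6 (new)  [load 210/270]
  80 → shelf 7 (new)  [load 80/270]
  160 → shelf 7  [load 240/270]
  200 → shelf 8 (new)  [load 200/270]
8 shelves opened.

8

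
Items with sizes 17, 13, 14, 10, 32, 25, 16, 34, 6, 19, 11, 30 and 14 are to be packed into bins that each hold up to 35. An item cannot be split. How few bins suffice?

Total = 34 + 32 + 30 + 25 + 19 + 17 + 16 + 14 + 14 + 13 + 11 + 10 + 6 = 241.
Lower bound: ⌈241/35⌉ = 7 bins.
A packing using 8 bins:
  bin 1: 34 = 34
  bin 2: 32 = 32
  bin 3: 30 = 30
  bin 4: 25 + 10 = 35
  bin 5: 19 + 16 = 35
  bin 6: 17 + 14 = 31
  bin 7: 14 + 13 + 6 = 33
  bin 8: 11 = 11
No arrangement into 7 bins stays within capacity, so 8 is optimal.

8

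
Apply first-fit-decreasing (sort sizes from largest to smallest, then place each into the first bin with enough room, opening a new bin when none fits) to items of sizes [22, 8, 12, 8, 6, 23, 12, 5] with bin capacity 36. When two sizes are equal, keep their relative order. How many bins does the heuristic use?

Sorted descending: 23, 22, 12, 12, 8, 8, 6, 5.
  23 → bin 1 (new)  [load 23/36]
  22 → bin 2 (new)  [load 22/36]
  12 → bin 1  [load 35/36]
  12 → bin 2  [load 34/36]
  8 → bin 3 (new)  [load 8/36]
  8 → bin 3  [load 16/36]
  6 → bin 3  [load 22/36]
  5 → bin 3  [load 27/36]
3 bins opened.

3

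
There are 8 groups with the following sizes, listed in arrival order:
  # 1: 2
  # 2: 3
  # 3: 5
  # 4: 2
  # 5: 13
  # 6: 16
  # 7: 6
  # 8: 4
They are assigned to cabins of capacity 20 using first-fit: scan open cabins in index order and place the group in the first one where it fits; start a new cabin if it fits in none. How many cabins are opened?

  2 → cabin 1 (new)  [load 2/20]
  3 → cabin 1  [load 5/20]
  5 → cabin 1  [load 10/20]
  2 → cabin 1  [load 12/20]
  13 → cabin 2 (new)  [load 13/20]
  16 → cabin 3 (new)  [load 16/20]
  6 → cabin 1  [load 18/20]
  4 → cabin 2  [load 17/20]
3 cabins opened.

3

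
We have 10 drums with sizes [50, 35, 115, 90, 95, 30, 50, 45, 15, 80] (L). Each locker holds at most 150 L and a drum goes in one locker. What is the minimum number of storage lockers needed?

5

Total = 115 + 95 + 90 + 80 + 50 + 50 + 45 + 35 + 30 + 15 = 605 L.
Lower bound: ⌈605/150⌉ = 5 storage lockers.
A packing using 5 storage lockers:
  locker 1: 115 + 35 = 150
  locker 2: 95 + 50 = 145
  locker 3: 90 + 50 = 140
  locker 4: 80 + 45 + 15 = 140
  locker 5: 30 = 30
This matches the lower bound, so 5 is optimal.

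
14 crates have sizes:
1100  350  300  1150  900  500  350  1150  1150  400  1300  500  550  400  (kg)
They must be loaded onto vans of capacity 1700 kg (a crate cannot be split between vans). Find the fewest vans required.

Total = 1300 + 1150 + 1150 + 1150 + 1100 + 900 + 550 + 500 + 500 + 400 + 400 + 350 + 350 + 300 = 10100 kg.
Lower bound: ⌈10100/1700⌉ = 6 vans.
A packing using 7 vans:
  van 1: 1300 + 400 = 1700
  van 2: 1150 + 550 = 1700
  van 3: 1150 + 500 = 1650
  van 4: 1150 + 500 = 1650
  van 5: 1100 + 400 = 1500
  van 6: 900 + 350 + 350 = 1600
  van 7: 300 = 300
No arrangement into 6 vans stays within capacity, so 7 is optimal.

7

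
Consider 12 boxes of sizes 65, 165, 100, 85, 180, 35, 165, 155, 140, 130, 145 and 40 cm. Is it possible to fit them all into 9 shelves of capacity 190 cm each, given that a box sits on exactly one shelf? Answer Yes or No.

Yes

A valid assignment using 9 shelves:
  shelf 1: 180 = 180
  shelf 2: 165 = 165
  shelf 3: 165 = 165
  shelf 4: 155 + 35 = 190
  shelf 5: 145 + 40 = 185
  shelf 6: 140 = 140
  shelf 7: 130 = 130
  shelf 8: 100 + 85 = 185
  shelf 9: 65 = 65
Every load is within 190 cm, so 9 shelves suffice.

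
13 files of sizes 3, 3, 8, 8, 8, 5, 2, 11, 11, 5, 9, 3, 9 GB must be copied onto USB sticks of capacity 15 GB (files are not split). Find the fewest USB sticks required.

7

Total = 11 + 11 + 9 + 9 + 8 + 8 + 8 + 5 + 5 + 3 + 3 + 3 + 2 = 85 GB.
Lower bound: ⌈85/15⌉ = 6 USB sticks.
Also, 7 files each exceed 15/2 GB, and no two of those can share a USB stick, so at least 7 USB sticks are needed.
A packing using 7 USB sticks:
  USB stick 1: 11 + 3 = 14
  USB stick 2: 11 + 3 = 14
  USB stick 3: 9 + 5 = 14
  USB stick 4: 9 + 5 = 14
  USB stick 5: 8 + 3 + 2 = 13
  USB stick 6: 8 = 8
  USB stick 7: 8 = 8
This matches the lower bound, so 7 is optimal.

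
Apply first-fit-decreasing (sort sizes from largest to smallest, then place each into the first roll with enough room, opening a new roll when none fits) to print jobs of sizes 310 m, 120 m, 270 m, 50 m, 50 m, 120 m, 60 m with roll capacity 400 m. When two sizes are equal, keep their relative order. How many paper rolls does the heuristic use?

3

Sorted descending: 310, 270, 120, 120, 60, 50, 50.
  310 → roll 1 (new)  [load 310/400]
  270 → roll 2 (new)  [load 270/400]
  120 → roll 2  [load 390/400]
  120 → roll 3 (new)  [load 120/400]
  60 → roll 1  [load 370/400]
  50 → roll 3  [load 170/400]
  50 → roll 3  [load 220/400]
3 paper rolls opened.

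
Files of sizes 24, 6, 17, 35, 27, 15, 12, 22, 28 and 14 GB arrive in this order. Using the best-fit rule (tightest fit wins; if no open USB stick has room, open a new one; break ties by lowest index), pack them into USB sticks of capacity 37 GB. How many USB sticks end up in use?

7

  24 → USB stick 1 (new)  [load 24/37]
  6 → USB stick 1  [load 30/37]
  17 → USB stick 2 (new)  [load 17/37]
  35 → USB stick 3 (new)  [load 35/37]
  27 → USB stick 4 (new)  [load 27/37]
  15 → USB stick 2  [load 32/37]
  12 → USB stick 5 (new)  [load 12/37]
  22 → USB stick 5  [load 34/37]
  28 → USB stick 6 (new)  [load 28/37]
  14 → USB stick 7 (new)  [load 14/37]
7 USB sticks opened.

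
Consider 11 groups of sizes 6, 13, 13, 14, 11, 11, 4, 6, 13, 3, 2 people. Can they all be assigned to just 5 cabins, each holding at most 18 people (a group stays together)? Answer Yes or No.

Total = 96 people; ⌈96/18⌉ = 6.
At least 6 cabins are required, but only 5 are allowed.

No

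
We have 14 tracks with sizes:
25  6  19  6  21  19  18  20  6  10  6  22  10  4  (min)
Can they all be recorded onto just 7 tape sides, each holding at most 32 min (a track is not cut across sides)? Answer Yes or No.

A valid assignment using 7 tape sides:
  side 1: 25 + 6 = 31
  side 2: 22 + 10 = 32
  side 3: 21 + 10 = 31
  side 4: 20 + 6 + 6 = 32
  side 5: 19 + 6 + 4 = 29
  side 6: 19 = 19
  side 7: 18 = 18
Every load is within 32 min, so 7 tape sides suffice.

Yes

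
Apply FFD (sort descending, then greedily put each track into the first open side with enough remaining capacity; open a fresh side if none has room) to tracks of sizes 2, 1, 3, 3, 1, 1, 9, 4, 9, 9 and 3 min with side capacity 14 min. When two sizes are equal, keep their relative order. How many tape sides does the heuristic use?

Sorted descending: 9, 9, 9, 4, 3, 3, 3, 2, 1, 1, 1.
  9 → side 1 (new)  [load 9/14]
  9 → side 2 (new)  [load 9/14]
  9 → side 3 (new)  [load 9/14]
  4 → side 1  [load 13/14]
  3 → side 2  [load 12/14]
  3 → side 3  [load 12/14]
  3 → side 4 (new)  [load 3/14]
  2 → side 2  [load 14/14]
  1 → side 1  [load 14/14]
  1 → side 3  [load 13/14]
  1 → side 3  [load 14/14]
4 tape sides opened.

4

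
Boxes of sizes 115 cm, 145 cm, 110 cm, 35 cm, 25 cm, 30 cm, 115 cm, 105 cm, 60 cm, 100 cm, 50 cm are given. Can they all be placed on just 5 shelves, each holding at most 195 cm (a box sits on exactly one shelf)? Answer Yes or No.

Total = 890 cm; ⌈890/195⌉ = 5.
6 boxes each exceed half the capacity and cannot share a shelf, forcing at least 6 shelves.
At least 6 shelves are required, but only 5 are allowed.

No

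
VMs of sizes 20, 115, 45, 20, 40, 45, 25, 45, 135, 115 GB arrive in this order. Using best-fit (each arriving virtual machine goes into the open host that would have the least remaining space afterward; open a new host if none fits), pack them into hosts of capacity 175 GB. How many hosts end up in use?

4

  20 → host 1 (new)  [load 20/175]
  115 → host 1  [load 135/175]
  45 → host 2 (new)  [load 45/175]
  20 → host 1  [load 155/175]
  40 → host 2  [load 85/175]
  45 → host 2  [load 130/175]
  25 → host 2  [load 155/175]
  45 → host 3 (new)  [load 45/175]
  135 → host 4 (new)  [load 135/175]
  115 → host 3  [load 160/175]
4 hosts opened.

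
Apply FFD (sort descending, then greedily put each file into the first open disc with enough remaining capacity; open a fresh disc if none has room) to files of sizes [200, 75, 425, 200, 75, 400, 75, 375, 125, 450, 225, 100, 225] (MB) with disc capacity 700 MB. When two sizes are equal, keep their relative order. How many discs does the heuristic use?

Sorted descending: 450, 425, 400, 375, 225, 225, 200, 200, 125, 100, 75, 75, 75.
  450 → disc 1 (new)  [load 450/700]
  425 → disc 2 (new)  [load 425/700]
  400 → disc 3 (new)  [load 400/700]
  375 → disc 4 (new)  [load 375/700]
  225 → disc 1  [load 675/700]
  225 → disc 2  [load 650/700]
  200 → disc 3  [load 600/700]
  200 → disc 4  [load 575/700]
  125 → disc 4  [load 700/700]
  100 → disc 3  [load 700/700]
  75 → disc 5 (new)  [load 75/700]
  75 → disc 5  [load 150/700]
  75 → disc 5  [load 225/700]
5 discs opened.

5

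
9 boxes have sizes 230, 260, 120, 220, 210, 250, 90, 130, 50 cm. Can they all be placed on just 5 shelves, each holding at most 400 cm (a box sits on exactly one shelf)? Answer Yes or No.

A valid assignment using 5 shelves:
  shelf 1: 260 + 130 = 390
  shelf 2: 250 + 120 = 370
  shelf 3: 230 + 90 + 50 = 370
  shelf 4: 220 = 220
  shelf 5: 210 = 210
Every load is within 400 cm, so 5 shelves suffice.

Yes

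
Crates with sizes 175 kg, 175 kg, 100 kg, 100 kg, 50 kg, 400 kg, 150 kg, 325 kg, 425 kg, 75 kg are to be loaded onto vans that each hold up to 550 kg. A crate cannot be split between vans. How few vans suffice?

Total = 425 + 400 + 325 + 175 + 175 + 150 + 100 + 100 + 75 + 50 = 1975 kg.
Lower bound: ⌈1975/550⌉ = 4 vans.
A packing using 4 vans:
  van 1: 425 + 100 = 525
  van 2: 400 + 150 = 550
  van 3: 325 + 175 + 50 = 550
  van 4: 175 + 100 + 75 = 350
This matches the lower bound, so 4 is optimal.

4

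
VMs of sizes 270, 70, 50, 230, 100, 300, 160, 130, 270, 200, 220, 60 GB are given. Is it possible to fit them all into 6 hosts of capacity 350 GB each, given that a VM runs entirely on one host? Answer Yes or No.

No

Total = 2060 GB; ⌈2060/350⌉ = 6.
The bound of 6 does not rule out 6, but exhaustive search shows no assignment into 6 hosts of capacity 350 GB exists — the minimum is 7.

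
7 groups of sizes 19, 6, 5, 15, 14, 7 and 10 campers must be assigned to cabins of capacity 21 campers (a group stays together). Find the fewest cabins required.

Total = 19 + 15 + 14 + 10 + 7 + 6 + 5 = 76 campers.
Lower bound: ⌈76/21⌉ = 4 cabins.
A packing using 4 cabins:
  cabin 1: 19 = 19
  cabin 2: 15 + 6 = 21
  cabin 3: 14 + 7 = 21
  cabin 4: 10 + 5 = 15
This matches the lower bound, so 4 is optimal.

4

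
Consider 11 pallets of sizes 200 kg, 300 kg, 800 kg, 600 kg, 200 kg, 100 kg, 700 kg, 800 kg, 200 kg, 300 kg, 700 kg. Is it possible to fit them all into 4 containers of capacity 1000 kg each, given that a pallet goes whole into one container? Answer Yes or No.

No

Total = 4900 kg; ⌈4900/1000⌉ = 5.
At least 5 containers are required, but only 4 are allowed.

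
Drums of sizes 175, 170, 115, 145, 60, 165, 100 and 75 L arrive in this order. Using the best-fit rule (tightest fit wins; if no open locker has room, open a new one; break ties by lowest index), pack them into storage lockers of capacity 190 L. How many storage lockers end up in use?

6

  175 → locker 1 (new)  [load 175/190]
  170 → locker 2 (new)  [load 170/190]
  115 → locker 3 (new)  [load 115/190]
  145 → locker 4 (new)  [load 145/190]
  60 → locker 3  [load 175/190]
  165 → locker 5 (new)  [load 165/190]
  100 → locker 6 (new)  [load 100/190]
  75 → locker 6  [load 175/190]
6 storage lockers opened.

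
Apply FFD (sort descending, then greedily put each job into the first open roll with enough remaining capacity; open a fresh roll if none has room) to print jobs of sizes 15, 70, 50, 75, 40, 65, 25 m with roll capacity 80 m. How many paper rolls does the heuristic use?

Sorted descending: 75, 70, 65, 50, 40, 25, 15.
  75 → roll 1 (new)  [load 75/80]
  70 → roll 2 (new)  [load 70/80]
  65 → roll 3 (new)  [load 65/80]
  50 → roll 4 (new)  [load 50/80]
  40 → roll 5 (new)  [load 40/80]
  25 → roll 4  [load 75/80]
  15 → roll 3  [load 80/80]
5 paper rolls opened.

5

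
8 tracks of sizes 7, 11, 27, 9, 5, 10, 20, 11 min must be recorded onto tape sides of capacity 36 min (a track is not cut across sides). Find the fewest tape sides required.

3

Total = 27 + 20 + 11 + 11 + 10 + 9 + 7 + 5 = 100 min.
Lower bound: ⌈100/36⌉ = 3 tape sides.
A packing using 3 tape sides:
  side 1: 27 + 9 = 36
  side 2: 20 + 11 + 5 = 36
  side 3: 11 + 10 + 7 = 28
This matches the lower bound, so 3 is optimal.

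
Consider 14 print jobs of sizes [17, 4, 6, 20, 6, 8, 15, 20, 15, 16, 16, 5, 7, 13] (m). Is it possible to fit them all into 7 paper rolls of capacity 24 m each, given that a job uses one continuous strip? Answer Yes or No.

No

Total = 168 m; ⌈168/24⌉ = 7.
8 print jobs each exceed half the capacity and cannot share a roll, forcing at least 8 paper rolls.
At least 8 paper rolls are required, but only 7 are allowed.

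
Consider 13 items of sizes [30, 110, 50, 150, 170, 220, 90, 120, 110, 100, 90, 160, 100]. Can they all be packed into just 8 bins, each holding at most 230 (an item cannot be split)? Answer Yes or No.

A valid assignment using 8 bins:
  bin 1: 220 = 220
  bin 2: 170 + 50 = 220
  bin 3: 160 + 30 = 190
  bin 4: 150 = 150
  bin 5: 120 + 110 = 230
  bin 6: 110 + 100 = 210
  bin 7: 100 + 90 = 190
  bin 8: 90 = 90
Every load is within 230, so 8 bins suffice.

Yes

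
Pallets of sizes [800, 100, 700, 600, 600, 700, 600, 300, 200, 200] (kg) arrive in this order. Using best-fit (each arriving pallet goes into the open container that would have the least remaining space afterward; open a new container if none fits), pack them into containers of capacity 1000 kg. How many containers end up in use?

6

  800 → container 1 (new)  [load 800/1000]
  100 → container 1  [load 900/1000]
  700 → container 2 (new)  [load 700/1000]
  600 → container 3 (new)  [load 600/1000]
  600 → container 4 (new)  [load 600/1000]
  700 → container 5 (new)  [load 700/1000]
  600 → container 6 (new)  [load 600/1000]
  300 → container 2  [load 1000/1000]
  200 → container 5  [load 900/1000]
  200 → container 3  [load 800/1000]
6 containers opened.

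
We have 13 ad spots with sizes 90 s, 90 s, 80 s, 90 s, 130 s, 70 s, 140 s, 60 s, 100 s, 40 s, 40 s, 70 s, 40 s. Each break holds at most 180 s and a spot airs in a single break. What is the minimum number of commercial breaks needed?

6

Total = 140 + 130 + 100 + 90 + 90 + 90 + 80 + 70 + 70 + 60 + 40 + 40 + 40 = 1040 s.
Lower bound: ⌈1040/180⌉ = 6 commercial breaks.
A packing using 6 commercial breaks:
  break 1: 140 + 40 = 180
  break 2: 130 + 40 = 170
  break 3: 100 + 80 = 180
  break 4: 90 + 90 = 180
  break 5: 90 + 70 = 160
  break 6: 70 + 60 + 40 = 170
This matches the lower bound, so 6 is optimal.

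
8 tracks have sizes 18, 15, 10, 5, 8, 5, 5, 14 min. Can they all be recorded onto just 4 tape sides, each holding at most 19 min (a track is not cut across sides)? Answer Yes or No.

Total = 80 min; ⌈80/19⌉ = 5.
At least 5 tape sides are required, but only 4 are allowed.

No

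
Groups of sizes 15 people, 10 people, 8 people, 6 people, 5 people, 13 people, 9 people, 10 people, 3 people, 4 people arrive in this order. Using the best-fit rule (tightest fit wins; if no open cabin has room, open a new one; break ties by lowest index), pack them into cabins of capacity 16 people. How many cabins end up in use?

  15 → cabin 1 (new)  [load 15/16]
  10 → cabin 2 (new)  [load 10/16]
  8 → cabin 3 (new)  [load 8/16]
  6 → cabin 2  [load 16/16]
  5 → cabin 3  [load 13/16]
  13 → cabin 4 (new)  [load 13/16]
  9 → cabin 5 (new)  [load 9/16]
  10 → cabin 6 (new)  [load 10/16]
  3 → cabin 3  [load 16/16]
  4 → cabin 6  [load 14/16]
6 cabins opened.

6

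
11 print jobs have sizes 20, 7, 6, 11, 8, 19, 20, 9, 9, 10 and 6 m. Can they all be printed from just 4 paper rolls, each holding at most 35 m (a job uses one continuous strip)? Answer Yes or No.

Yes

A valid assignment using 4 paper rolls:
  roll 1: 20 + 11 = 31
  roll 2: 20 + 10 = 30
  roll 3: 19 + 9 + 7 = 35
  roll 4: 9 + 8 + 6 + 6 = 29
Every load is within 35 m, so 4 paper rolls suffice.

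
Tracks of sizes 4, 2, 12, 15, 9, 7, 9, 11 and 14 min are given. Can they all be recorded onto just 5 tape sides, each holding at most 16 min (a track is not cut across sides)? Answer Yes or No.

No

Total = 83 min; ⌈83/16⌉ = 6.
At least 6 tape sides are required, but only 5 are allowed.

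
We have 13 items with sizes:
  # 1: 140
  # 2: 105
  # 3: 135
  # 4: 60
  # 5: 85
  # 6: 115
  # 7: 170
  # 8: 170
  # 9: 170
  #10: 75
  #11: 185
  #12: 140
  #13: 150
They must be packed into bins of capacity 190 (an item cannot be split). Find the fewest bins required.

Total = 185 + 170 + 170 + 170 + 150 + 140 + 140 + 135 + 115 + 105 + 85 + 75 + 60 = 1700.
Lower bound: ⌈1700/190⌉ = 9 bins.
Also, 10 items each exceed 95, and no two of those can share a bin, so at least 10 bins are needed.
A packing using 11 bins:
  bin 1: 185 = 185
  bin 2: 170 = 170
  bin 3: 170 = 170
  bin 4: 170 = 170
  bin 5: 150 = 150
  bin 6: 140 = 140
  bin 7: 140 = 140
  bin 8: 135 = 135
  bin 9: 115 + 75 = 190
  bin 10: 105 + 85 = 190
  bin 11: 60 = 60
No arrangement into 10 bins stays within capacity, so 11 is optimal.

11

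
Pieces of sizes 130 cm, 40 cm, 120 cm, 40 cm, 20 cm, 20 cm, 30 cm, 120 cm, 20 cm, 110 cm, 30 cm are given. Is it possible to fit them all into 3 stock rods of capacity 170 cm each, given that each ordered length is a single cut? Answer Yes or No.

Total = 680 cm; ⌈680/170⌉ = 4.
At least 4 stock rods are required, but only 3 are allowed.

No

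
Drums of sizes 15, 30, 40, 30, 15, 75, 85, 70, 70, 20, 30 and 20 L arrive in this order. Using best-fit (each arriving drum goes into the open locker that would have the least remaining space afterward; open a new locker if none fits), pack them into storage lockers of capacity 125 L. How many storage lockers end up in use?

5

  15 → locker 1 (new)  [load 15/125]
  30 → locker 1  [load 45/125]
  40 → locker 1  [load 85/125]
  30 → locker 1  [load 115/125]
  15 → locker 2 (new)  [load 15/125]
  75 → locker 2  [load 90/125]
  85 → locker 3 (new)  [load 85/125]
  70 → locker 4 (new)  [load 70/125]
  70 → locker 5 (new)  [load 70/125]
  20 → locker 2  [load 110/125]
  30 → locker 3  [load 115/125]
  20 → locker 4  [load 90/125]
5 storage lockers opened.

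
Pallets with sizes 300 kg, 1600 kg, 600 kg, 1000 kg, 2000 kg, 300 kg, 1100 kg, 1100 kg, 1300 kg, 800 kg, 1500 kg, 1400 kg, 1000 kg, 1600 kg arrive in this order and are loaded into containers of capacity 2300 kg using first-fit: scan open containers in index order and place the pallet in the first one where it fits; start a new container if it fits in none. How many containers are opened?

9

  300 → container 1 (new)  [load 300/2300]
  1600 → container 1  [load 1900/2300]
  600 → container 2 (new)  [load 600/2300]
  1000 → container 2  [load 1600/2300]
  2000 → container 3 (new)  [load 2000/2300]
  300 → container 1  [load 2200/2300]
  1100 → container 4 (new)  [load 1100/2300]
  1100 → container 4  [load 2200/2300]
  1300 → container 5 (new)  [load 1300/2300]
  800 → container 5  [load 2100/2300]
  1500 → container 6 (new)  [load 1500/2300]
  1400 → container 7 (new)  [load 1400/2300]
  1000 → container 8 (new)  [load 1000/2300]
  1600 → container 9 (new)  [load 1600/2300]
9 containers opened.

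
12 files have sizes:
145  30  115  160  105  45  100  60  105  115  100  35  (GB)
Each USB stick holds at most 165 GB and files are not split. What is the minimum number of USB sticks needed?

8

Total = 160 + 145 + 115 + 115 + 105 + 105 + 100 + 100 + 60 + 45 + 35 + 30 = 1115 GB.
Lower bound: ⌈1115/165⌉ = 7 USB sticks.
Also, 8 files each exceed 165/2 GB, and no two of those can share a USB stick, so at least 8 USB sticks are needed.
A packing using 8 USB sticks:
  USB stick 1: 160 = 160
  USB stick 2: 145 = 145
  USB stick 3: 115 + 45 = 160
  USB stick 4: 115 + 35 = 150
  USB stick 5: 105 + 60 = 165
  USB stick 6: 105 + 30 = 135
  USB stick 7: 100 = 100
  USB stick 8: 100 = 100
This matches the lower bound, so 8 is optimal.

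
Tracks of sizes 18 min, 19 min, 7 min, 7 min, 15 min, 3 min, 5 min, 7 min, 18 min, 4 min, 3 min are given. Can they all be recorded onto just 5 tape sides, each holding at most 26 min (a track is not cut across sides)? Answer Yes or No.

A valid assignment using 5 tape sides:
  side 1: 19 + 7 = 26
  side 2: 18 + 7 = 25
  side 3: 18 + 7 = 25
  side 4: 15 + 5 + 4 = 24
  side 5: 3 + 3 = 6
Every load is within 26 min, so 5 tape sides suffice.

Yes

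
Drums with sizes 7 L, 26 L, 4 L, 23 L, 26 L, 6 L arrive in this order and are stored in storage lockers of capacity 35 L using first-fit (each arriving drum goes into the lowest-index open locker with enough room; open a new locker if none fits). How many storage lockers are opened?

3

  7 → locker 1 (new)  [load 7/35]
  26 → locker 1  [load 33/35]
  4 → locker 2 (new)  [load 4/35]
  23 → locker 2  [load 27/35]
  26 → locker 3 (new)  [load 26/35]
  6 → locker 2  [load 33/35]
3 storage lockers opened.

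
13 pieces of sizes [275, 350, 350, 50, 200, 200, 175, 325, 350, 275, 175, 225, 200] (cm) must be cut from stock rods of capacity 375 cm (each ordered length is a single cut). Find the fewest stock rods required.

10

Total = 350 + 350 + 350 + 325 + 275 + 275 + 225 + 200 + 200 + 200 + 175 + 175 + 50 = 3150 cm.
Lower bound: ⌈3150/375⌉ = 9 stock rods.
Also, 10 pieces each exceed 375/2 cm, and no two of those can share a stock rod, so at least 10 stock rods are needed.
A packing using 10 stock rods:
  stock rod 1: 350 = 350
  stock rod 2: 350 = 350
  stock rod 3: 350 = 350
  stock rod 4: 325 + 50 = 375
  stock rod 5: 275 = 275
  stock rod 6: 275 = 275
  stock rod 7: 225 = 225
  stock rod 8: 200 + 175 = 375
  stock rod 9: 200 + 175 = 375
  stock rod 10: 200 = 200
This matches the lower bound, so 10 is optimal.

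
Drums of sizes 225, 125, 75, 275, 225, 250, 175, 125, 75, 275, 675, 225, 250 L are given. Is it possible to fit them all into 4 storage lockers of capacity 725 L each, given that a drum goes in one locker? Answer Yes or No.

No

Total = 2975 L; ⌈2975/725⌉ = 5.
At least 5 storage lockers are required, but only 4 are allowed.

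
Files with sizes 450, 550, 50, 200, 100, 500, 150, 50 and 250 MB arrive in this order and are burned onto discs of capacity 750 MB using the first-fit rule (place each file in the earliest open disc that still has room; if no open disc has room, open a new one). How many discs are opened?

  450 → disc 1 (new)  [load 450/750]
  550 → disc 2 (new)  [load 550/750]
  50 → disc 1  [load 500/750]
  200 → disc 1  [load 700/750]
  100 → disc 2  [load 650/750]
  500 → disc 3 (new)  [load 500/750]
  150 → disc 3  [load 650/750]
  50 → disc 1  [load 750/750]
  250 → disc 4 (new)  [load 250/750]
4 discs opened.

4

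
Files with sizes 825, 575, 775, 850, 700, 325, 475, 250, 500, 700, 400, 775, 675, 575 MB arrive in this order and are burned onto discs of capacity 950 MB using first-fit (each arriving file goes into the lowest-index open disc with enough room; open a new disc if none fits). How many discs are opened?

  825 → disc 1 (new)  [load 825/950]
  575 → disc 2 (new)  [load 575/950]
  775 → disc 3 (new)  [load 775/950]
  850 → disc 4 (new)  [load 850/950]
  700 → disc 5 (new)  [load 700/950]
  325 → disc 2  [load 900/950]
  475 → disc 6 (new)  [load 475/950]
  250 → disc 5  [load 950/950]
  500 → disc 7 (new)  [load 500/950]
  700 → disc 8 (new)  [load 700/950]
  400 → disc 6  [load 875/950]
  775 → disc 9 (new)  [load 775/950]
  675 → disc 10 (new)  [load 675/950]
  575 → disc 11 (new)  [load 575/950]
11 discs opened.

11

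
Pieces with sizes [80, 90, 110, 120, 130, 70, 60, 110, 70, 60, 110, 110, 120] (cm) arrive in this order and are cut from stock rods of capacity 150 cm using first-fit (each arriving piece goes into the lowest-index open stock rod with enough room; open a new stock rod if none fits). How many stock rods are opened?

  80 → stock rod 1 (new)  [load 80/150]
  90 → stock rod 2 (new)  [load 90/150]
  110 → stock rod 3 (new)  [load 110/150]
  120 → stock rod 4 (new)  [load 120/150]
  130 → stock rod 5 (new)  [load 130/150]
  70 → stock rod 1  [load 150/150]
  60 → stock rod 2  [load 150/150]
  110 → stock rod 6 (new)  [load 110/150]
  70 → stock rod 7 (new)  [load 70/150]
  60 → stock rod 7  [load 130/150]
  110 → stock rod 8 (new)  [load 110/150]
  110 → stock rod 9 (new)  [load 110/150]
  120 → stock rod 10 (new)  [load 120/150]
10 stock rods opened.

10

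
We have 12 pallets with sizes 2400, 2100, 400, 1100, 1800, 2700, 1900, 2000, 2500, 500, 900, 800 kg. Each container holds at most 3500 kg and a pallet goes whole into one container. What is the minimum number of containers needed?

7

Total = 2700 + 2500 + 2400 + 2100 + 2000 + 1900 + 1800 + 1100 + 900 + 800 + 500 + 400 = 19100 kg.
Lower bound: ⌈19100/3500⌉ = 6 containers.
Also, 7 pallets each exceed 1750 kg, and no two of those can share a container, so at least 7 containers are needed.
A packing using 7 containers:
  container 1: 2700 + 800 = 3500
  container 2: 2500 + 900 = 3400
  container 3: 2400 + 1100 = 3500
  container 4: 2100 + 500 + 400 = 3000
  container 5: 2000 = 2000
  container 6: 1900 = 1900
  container 7: 1800 = 1800
This matches the lower bound, so 7 is optimal.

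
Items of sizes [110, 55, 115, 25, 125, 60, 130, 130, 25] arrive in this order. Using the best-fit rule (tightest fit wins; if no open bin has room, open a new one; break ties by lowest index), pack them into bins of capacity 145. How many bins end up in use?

6

  110 → bin 1 (new)  [load 110/145]
  55 → bin 2 (new)  [load 55/145]
  115 → bin 3 (new)  [load 115/145]
  25 → bin 3  [load 140/145]
  125 → bin 4 (new)  [load 125/145]
  60 → bin 2  [load 115/145]
  130 → bin 5 (new)  [load 130/145]
  130 → bin 6 (new)  [load 130/145]
  25 → bin 2  [load 140/145]
6 bins opened.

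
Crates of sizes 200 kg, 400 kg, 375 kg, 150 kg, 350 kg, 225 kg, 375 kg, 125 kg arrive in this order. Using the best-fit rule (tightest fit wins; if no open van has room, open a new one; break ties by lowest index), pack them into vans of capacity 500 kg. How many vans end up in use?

6

  200 → van 1 (new)  [load 200/500]
  400 → van 2 (new)  [load 400/500]
  375 → van 3 (new)  [load 375/500]
  150 → van 1  [load 350/500]
  350 → van 4 (new)  [load 350/500]
  225 → van 5 (new)  [load 225/500]
  375 → van 6 (new)  [load 375/500]
  125 → van 3  [load 500/500]
6 vans opened.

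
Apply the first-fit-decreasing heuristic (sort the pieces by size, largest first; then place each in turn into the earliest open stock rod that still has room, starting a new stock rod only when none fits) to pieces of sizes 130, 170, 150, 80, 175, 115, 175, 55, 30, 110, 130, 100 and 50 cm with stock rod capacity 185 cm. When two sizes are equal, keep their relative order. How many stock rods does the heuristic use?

Sorted descending: 175, 175, 170, 150, 130, 130, 115, 110, 100, 80, 55, 50, 30.
  175 → stock rod 1 (new)  [load 175/185]
  175 → stock rod 2 (new)  [load 175/185]
  170 → stock rod 3 (new)  [load 170/185]
  150 → stock rod 4 (new)  [load 150/185]
  130 → stock rod 5 (new)  [load 130/185]
  130 → stock rod 6 (new)  [load 130/185]
  115 → stock rod 7 (new)  [load 115/185]
  110 → stock rod 8 (new)  [load 110/185]
  100 → stock rod 9 (new)  [load 100/185]
  80 → stock rod 9  [load 180/185]
  55 → stock rod 5  [load 185/185]
  50 → stock rod 6  [load 180/185]
  30 → stock rod 4  [load 180/185]
9 stock rods opened.

9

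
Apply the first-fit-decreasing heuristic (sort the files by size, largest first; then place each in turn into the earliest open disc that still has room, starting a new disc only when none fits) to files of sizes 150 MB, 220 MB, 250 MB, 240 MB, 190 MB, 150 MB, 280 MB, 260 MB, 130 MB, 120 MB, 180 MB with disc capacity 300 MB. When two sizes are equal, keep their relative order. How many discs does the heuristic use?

9

Sorted descending: 280, 260, 250, 240, 220, 190, 180, 150, 150, 130, 120.
  280 → disc 1 (new)  [load 280/300]
  260 → disc 2 (new)  [load 260/300]
  250 → disc 3 (new)  [load 250/300]
  240 → disc 4 (new)  [load 240/300]
  220 → disc 5 (new)  [load 220/300]
  190 → disc 6 (new)  [load 190/300]
  180 → disc 7 (new)  [load 180/300]
  150 → disc 8 (new)  [load 150/300]
  150 → disc 8  [load 300/300]
  130 → disc 9 (new)  [load 130/300]
  120 → disc 7  [load 300/300]
9 discs opened.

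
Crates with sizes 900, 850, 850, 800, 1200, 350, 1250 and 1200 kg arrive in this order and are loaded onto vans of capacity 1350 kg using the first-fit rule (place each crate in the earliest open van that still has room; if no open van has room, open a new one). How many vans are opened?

7

  900 → van 1 (new)  [load 900/1350]
  850 → van 2 (new)  [load 850/1350]
  850 → van 3 (new)  [load 850/1350]
  800 → van 4 (new)  [load 800/1350]
  1200 → van 5 (new)  [load 1200/1350]
  350 → van 1  [load 1250/1350]
  1250 → van 6 (new)  [load 1250/1350]
  1200 → van 7 (new)  [load 1200/1350]
7 vans opened.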